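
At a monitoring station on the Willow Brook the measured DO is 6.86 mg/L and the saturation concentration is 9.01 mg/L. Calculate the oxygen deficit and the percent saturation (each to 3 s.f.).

D ≈ 2.15 mg/L; 76.1 % saturation

D = C_s − C = 9.01 − 6.86 = 2.15 mg/L.
% saturation = 6.86/9.01 × 100 = 76.1 %.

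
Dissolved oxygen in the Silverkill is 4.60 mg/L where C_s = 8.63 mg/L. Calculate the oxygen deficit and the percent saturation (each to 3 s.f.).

D = C_s − C = 8.63 − 4.60 = 4.03 mg/L.
% saturation = 4.60/8.63 × 100 = 53.3 %.

D ≈ 4.03 mg/L; 53.3 % saturation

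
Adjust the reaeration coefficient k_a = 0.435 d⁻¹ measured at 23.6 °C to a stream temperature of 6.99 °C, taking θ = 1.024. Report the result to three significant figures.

k_a(T₂) = k_a(T₁) · θ^(T₂−T₁) = 0.435 × 1.024^(6.99−23.6)
= 0.435 × 1.024^-16.6 = 0.435 × 0.6744 = 0.2934 d⁻¹.

k_a ≈ 0.293 d⁻¹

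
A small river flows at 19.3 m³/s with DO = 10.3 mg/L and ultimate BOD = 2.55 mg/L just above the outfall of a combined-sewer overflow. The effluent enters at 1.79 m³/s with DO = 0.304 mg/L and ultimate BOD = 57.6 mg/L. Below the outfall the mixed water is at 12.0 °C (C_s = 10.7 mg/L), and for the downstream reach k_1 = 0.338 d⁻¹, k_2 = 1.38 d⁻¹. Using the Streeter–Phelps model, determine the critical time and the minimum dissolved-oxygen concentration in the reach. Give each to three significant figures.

Mixed DO = (19.3×10.3 + 1.79×0.304)/(19.3+1.79) = 199.3/21.09 = 9.452 mg/L.
Mixed L₀ = (19.3×2.55 + 1.79×57.6)/(21.09) = 152.3/21.09 = 7.222 mg/L.
Initial deficit D₀ = C_s − DO₀ = 10.7 − 9.452 = 1.248 mg/L.
t_c = (1/1.042) ln[(1.38/0.338)(1 − 1.248×1.042/(0.338×7.222))] = 0.9597 × ln(1.907) = 0.6196 d.
D_c = (0.338/1.38) × 7.222 × e^(−0.338×0.6196) = 0.2449 × 7.222 × 0.8110 = 1.435 mg/L.
Minimum DO = 10.7 − 1.435 = 9.265 mg/L.

t_c ≈ 0.620 d; minimum DO ≈ 9.27 mg/L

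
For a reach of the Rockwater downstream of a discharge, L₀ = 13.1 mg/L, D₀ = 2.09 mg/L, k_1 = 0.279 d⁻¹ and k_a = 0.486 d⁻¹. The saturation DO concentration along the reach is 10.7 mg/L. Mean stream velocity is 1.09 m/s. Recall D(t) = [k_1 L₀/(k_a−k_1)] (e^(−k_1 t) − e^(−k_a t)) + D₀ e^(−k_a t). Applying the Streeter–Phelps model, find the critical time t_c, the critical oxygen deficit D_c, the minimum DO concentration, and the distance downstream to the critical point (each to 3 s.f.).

t_c ≈ 2.07 d; D_c ≈ 4.22 mg/L; min DO ≈ 6.48 mg/L; x_c ≈ 195 km

t_c = [1/(k_a−k_1)] ln[(k_a/k_1)(1 − D₀(k_a−k_1)/(k_1 L₀))]
= [1/(0.486−0.279)] ln[(0.486/0.279)(1 − 2.09×0.2070/(0.279×13.1))]
= (1/0.2070) ln[1.742 × 0.8816] = 4.831 × ln(1.536) = 4.831 × 0.4290 = 2.073 d.
D_c = (k_1/k_a) L₀ e^(−k_1 t_c) = (0.279/0.486) × 13.1 × e^(−0.279×2.073) = 0.5741 × 13.1 × 0.5609 = 4.218 mg/L.
Minimum DO = C_s − D_c = 10.7 − 4.218 = 6.482 mg/L.
x_c = v t_c = 1.09 m/s × 2.073 d × 86400 s/d = 195200 m ≈ 195 km.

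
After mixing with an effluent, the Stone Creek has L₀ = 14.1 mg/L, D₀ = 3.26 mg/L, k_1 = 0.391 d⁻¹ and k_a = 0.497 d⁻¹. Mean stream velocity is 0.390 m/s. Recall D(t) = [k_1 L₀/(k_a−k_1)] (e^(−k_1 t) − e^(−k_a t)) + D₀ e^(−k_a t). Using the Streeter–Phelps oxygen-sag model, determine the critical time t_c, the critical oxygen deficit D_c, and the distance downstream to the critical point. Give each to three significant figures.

t_c = [1/(k_a−k_1)] ln[(k_a/k_1)(1 − D₀(k_a−k_1)/(k_1 L₀))]
= [1/(0.497−0.391)] ln[(0.497/0.391)(1 − 3.26×0.1060/(0.391×14.1))]
= (1/0.1060) ln[1.271 × 0.9373] = 9.434 × ln(1.191) = 9.434 × 0.1752 = 1.652 d.
L(t_c) = L₀ e^(−k_1 t_c) = 14.1 × 0.5241 = 7.390 mg/L, and at the critical point k_a D_c = k_1 L, so D_c = (0.391/0.497) × 7.390 = 5.814 mg/L.
x_c = v t_c = 0.390 m/s × 1.652 d × 86400 s/d = 55680 m ≈ 55.7 km.

t_c ≈ 1.65 d; D_c ≈ 5.81 mg/L; x_c ≈ 55.7 km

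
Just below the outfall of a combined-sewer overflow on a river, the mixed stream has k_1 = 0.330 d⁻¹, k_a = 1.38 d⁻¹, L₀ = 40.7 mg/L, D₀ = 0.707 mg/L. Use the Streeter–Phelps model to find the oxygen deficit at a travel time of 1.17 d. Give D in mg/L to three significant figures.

D ≈ 6.29 mg/L

k_1 L₀/(k_a−k_1) = 0.330×40.7/(1.38−0.330) = 13.43/1.050 = 12.79 mg/L.
e^(−k_1 t) = e^(−0.330×1.170) = 0.6797; e^(−k_a t) = e^(−1.38×1.170) = 0.1990.
D = 12.79 × (0.6797 − 0.1990) + 0.707 × 0.1990 = 6.149 + 0.1407 = 6.290 mg/L.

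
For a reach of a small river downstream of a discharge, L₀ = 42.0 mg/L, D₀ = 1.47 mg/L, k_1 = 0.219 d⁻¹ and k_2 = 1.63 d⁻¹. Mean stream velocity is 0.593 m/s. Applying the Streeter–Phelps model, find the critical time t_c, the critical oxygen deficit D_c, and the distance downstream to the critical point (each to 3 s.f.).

At the critical point dD/dt = 0, so k_1 L₀ e^(−k_1 t) = k_2 D. Substituting D(t) from the Streeter–Phelps equation and solving for t gives
t_c = ln[(k_2/k_1)(1 − D₀(k_2−k_1)/(k_1 L₀))] / (k_2−k_1).
Here k_2−k_1 = 1.411 d⁻¹ and 1 − D₀(k_2−k_1)/(k_1 L₀) = 1 − 1.47×1.411/(0.219×42.0) = 0.7745, so
t_c = ln(7.443 × 0.7745) / 1.411 = 1.752 / 1.411 = 1.241 d.
D_c = (k_1/k_2) L₀ e^(−k_1 t_c) = (0.219/1.63) × 42.0 × e^(−0.219×1.241) = 0.1344 × 42.0 × 0.7619 = 4.300 mg/L.
x_c = v t_c = 0.593 m/s × 1.241 d × 86400 s/d = 63610 m ≈ 63.6 km.

t_c ≈ 1.24 d; D_c ≈ 4.30 mg/L; x_c ≈ 63.6 km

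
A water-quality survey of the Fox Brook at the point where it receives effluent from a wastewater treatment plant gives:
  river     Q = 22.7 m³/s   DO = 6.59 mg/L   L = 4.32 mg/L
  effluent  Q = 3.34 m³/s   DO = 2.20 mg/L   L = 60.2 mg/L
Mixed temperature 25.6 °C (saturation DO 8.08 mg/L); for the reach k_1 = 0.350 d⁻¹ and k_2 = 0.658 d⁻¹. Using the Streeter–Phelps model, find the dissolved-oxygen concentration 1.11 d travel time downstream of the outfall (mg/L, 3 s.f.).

DO ≈ 4.53 mg/L

Mixed DO = (22.7×6.59 + 3.34×2.20)/(22.7+3.34) = 156.9/26.04 = 6.027 mg/L.
Mixed L₀ = (22.7×4.32 + 3.34×60.2)/(26.04) = 299.1/26.04 = 11.49 mg/L.
Initial deficit D₀ = C_s − DO₀ = 8.08 − 6.027 = 2.053 mg/L.
D(1.11) = [0.350×11.49/(0.658−0.350)](e^(−0.350×1.11) − e^(−0.658×1.11)) + 2.053 e^(−0.658×1.11)
= 13.05 × (0.6781 − 0.4817) + 2.053 × 0.4817 = 3.552 mg/L.
DO = 8.08 − 3.552 = 4.528 mg/L.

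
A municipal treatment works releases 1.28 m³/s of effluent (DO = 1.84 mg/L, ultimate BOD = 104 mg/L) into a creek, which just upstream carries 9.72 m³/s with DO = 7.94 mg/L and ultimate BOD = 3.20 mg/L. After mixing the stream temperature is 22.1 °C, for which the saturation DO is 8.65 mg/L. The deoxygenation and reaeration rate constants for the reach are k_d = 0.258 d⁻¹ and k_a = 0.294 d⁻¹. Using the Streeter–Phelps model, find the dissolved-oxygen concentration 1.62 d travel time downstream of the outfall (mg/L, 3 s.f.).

DO ≈ 3.78 mg/L

Mixed DO = (9.72×7.94 + 1.28×1.84)/(9.72+1.28) = 79.53/11.00 = 7.230 mg/L.
Mixed L₀ = (9.72×3.20 + 1.28×104)/(11.00) = 164.2/11.00 = 14.93 mg/L.
Initial deficit D₀ = C_s − DO₀ = 8.65 − 7.230 = 1.420 mg/L.
D(1.62) = [0.258×14.93/(0.294−0.258)](e^(−0.258×1.62) − e^(−0.294×1.62)) + 1.420 e^(−0.294×1.62)
= 107.0 × (0.6584 − 0.6211) + 1.420 × 0.6211 = 4.873 mg/L.
DO = 8.65 − 4.873 = 3.777 mg/L.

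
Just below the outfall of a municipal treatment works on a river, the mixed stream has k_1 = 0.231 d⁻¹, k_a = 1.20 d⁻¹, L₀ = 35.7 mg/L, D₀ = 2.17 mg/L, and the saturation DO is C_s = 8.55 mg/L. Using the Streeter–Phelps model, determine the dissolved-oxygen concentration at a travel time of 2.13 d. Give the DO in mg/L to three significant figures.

DO ≈ 3.84 mg/L

k_1 L₀/(k_a−k_1) = 0.231×35.7/(1.20−0.231) = 8.247/0.9690 = 8.511 mg/L.
e^(−k_1 t) = e^(−0.231×2.130) = 0.6114; e^(−k_a t) = e^(−1.20×2.130) = 0.07761.
D = 8.511 × (0.6114 − 0.07761) + 2.17 × 0.07761 = 4.543 + 0.1684 = 4.711 mg/L.
DO = C_s − D = 8.55 − 4.711 = 3.839 mg/L.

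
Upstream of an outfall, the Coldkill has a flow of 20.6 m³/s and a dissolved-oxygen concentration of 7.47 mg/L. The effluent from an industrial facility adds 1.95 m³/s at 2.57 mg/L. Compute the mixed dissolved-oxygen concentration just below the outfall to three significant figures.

Flow-weighted mixing: C = (Q_r C_r + Q_w C_w)/(Q_r + Q_w)
= (20.6×7.47 + 1.95×2.57)/(20.6 + 1.95) = 158.9/22.55 = 7.046 mg/L.

7.05 mg/L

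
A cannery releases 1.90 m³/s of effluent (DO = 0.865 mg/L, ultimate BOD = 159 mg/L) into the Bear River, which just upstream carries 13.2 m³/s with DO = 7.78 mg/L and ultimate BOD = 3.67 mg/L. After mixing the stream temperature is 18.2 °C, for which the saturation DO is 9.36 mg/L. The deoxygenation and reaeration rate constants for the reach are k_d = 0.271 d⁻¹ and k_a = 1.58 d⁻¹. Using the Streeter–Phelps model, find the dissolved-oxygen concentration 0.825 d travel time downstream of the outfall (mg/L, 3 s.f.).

Mixed DO = (13.2×7.78 + 1.90×0.865)/(13.2+1.90) = 104.3/15.10 = 6.910 mg/L.
Mixed L₀ = (13.2×3.67 + 1.90×159)/(15.10) = 350.5/15.10 = 23.21 mg/L.
Initial deficit D₀ = C_s − DO₀ = 9.36 − 6.910 = 2.450 mg/L.
D(0.825) = [0.271×23.21/(1.58−0.271)](e^(−0.271×0.825) − e^(−1.58×0.825)) + 2.450 e^(−1.58×0.825)
= 4.806 × (0.7997 − 0.2716) + 2.450 × 0.2716 = 3.203 mg/L.
DO = 9.36 − 3.203 = 6.157 mg/L.

DO ≈ 6.16 mg/L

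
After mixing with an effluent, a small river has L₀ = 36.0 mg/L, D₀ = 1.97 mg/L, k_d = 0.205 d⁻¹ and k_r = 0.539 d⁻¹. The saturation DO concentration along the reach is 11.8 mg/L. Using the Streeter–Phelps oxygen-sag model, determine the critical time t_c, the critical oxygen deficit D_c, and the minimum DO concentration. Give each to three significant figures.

With k_r/k_d = 2.629 and 1 − D₀(k_r−k_d)/(k_d L₀) = 0.9108,
t_c = ln(2.629 × 0.9108) / (0.539 − 0.205) = ln(2.395) / 0.3340 = 0.8733/0.3340 = 2.615 d.
L(t_c) = L₀ e^(−k_d t_c) = 36.0 × 0.5851 = 21.06 mg/L, and at the critical point k_r D_c = k_d L, so D_c = (0.205/0.539) × 21.06 = 8.011 mg/L.
Minimum DO = C_s − D_c = 11.8 − 8.011 = 3.789 mg/L.

t_c ≈ 2.61 d; D_c ≈ 8.01 mg/L; min DO ≈ 3.79 mg/L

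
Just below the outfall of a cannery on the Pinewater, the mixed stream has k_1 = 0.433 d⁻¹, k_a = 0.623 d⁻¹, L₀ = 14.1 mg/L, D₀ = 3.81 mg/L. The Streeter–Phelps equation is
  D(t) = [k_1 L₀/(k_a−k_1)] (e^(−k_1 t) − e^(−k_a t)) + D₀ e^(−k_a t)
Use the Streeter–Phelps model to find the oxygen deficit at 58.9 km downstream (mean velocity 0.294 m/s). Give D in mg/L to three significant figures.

Travel time t = x/v = 58.9 km / (0.294 m/s) = 58900 m / 0.294 m/s = 200300 s = 2.319 d.
k_1 L₀/(k_a−k_1) = 0.433×14.1/(0.623−0.433) = 6.105/0.1900 = 32.13 mg/L.
e^(−k_1 t) = e^(−0.433×2.319) = 0.3664; e^(−k_a t) = e^(−0.623×2.319) = 0.2358.
D = 32.13 × (0.3664 − 0.2358) + 3.81 × 0.2358 = 4.195 + 0.8986 = 5.094 mg/L.

D ≈ 5.09 mg/L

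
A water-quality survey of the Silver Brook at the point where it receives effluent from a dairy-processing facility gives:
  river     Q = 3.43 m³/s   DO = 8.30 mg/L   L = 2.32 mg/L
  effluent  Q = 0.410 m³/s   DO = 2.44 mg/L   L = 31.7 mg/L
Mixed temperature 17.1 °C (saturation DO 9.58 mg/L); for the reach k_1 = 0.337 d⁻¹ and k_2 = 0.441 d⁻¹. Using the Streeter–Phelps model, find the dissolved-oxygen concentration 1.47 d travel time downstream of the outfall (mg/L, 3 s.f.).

Mixed DO = (3.43×8.30 + 0.410×2.44)/(3.43+0.410) = 29.47/3.840 = 7.674 mg/L.
Mixed L₀ = (3.43×2.32 + 0.410×31.7)/(3.840) = 20.95/3.840 = 5.457 mg/L.
Initial deficit D₀ = C_s − DO₀ = 9.58 − 7.674 = 1.906 mg/L.
D(1.47) = [0.337×5.457/(0.441−0.337)](e^(−0.337×1.47) − e^(−0.441×1.47)) + 1.906 e^(−0.441×1.47)
= 17.68 × (0.6093 − 0.5229) + 1.906 × 0.5229 = 2.524 mg/L.
DO = 9.58 − 2.524 = 7.056 mg/L.

DO ≈ 7.06 mg/L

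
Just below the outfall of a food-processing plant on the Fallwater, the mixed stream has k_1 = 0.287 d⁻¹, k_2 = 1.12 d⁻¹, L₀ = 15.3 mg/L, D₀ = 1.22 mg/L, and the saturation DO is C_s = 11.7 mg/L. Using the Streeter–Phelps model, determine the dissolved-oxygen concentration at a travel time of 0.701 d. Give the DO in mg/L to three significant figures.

k_1 L₀/(k_2−k_1) = 0.287×15.3/(1.12−0.287) = 4.391/0.8330 = 5.271 mg/L.
e^(−k_1 t) = e^(−0.287×0.7010) = 0.8178; e^(−k_2 t) = e^(−1.12×0.7010) = 0.4561.
D = 5.271 × (0.8178 − 0.4561) + 1.22 × 0.4561 = 1.907 + 0.5564 = 2.463 mg/L.
DO = C_s − D = 11.7 − 2.463 = 9.237 mg/L.

DO ≈ 9.24 mg/L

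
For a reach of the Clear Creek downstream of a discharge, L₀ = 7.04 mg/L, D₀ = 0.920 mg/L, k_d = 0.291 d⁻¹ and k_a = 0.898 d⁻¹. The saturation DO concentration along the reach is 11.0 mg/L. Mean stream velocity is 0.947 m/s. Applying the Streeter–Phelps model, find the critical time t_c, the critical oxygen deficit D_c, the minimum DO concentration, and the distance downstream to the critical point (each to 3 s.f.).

t_c = [1/(k_a−k_d)] ln[(k_a/k_d)(1 − D₀(k_a−k_d)/(k_d L₀))]
= [1/(0.898−0.291)] ln[(0.898/0.291)(1 − 0.920×0.6070/(0.291×7.04))]
= (1/0.6070) ln[3.086 × 0.7274] = 1.647 × ln(2.245) = 1.647 × 0.8086 = 1.332 d.
L(t_c) = L₀ e^(−k_d t_c) = 7.04 × 0.6787 = 4.778 mg/L, and at the critical point k_a D_c = k_d L, so D_c = (0.291/0.898) × 4.778 = 1.548 mg/L.
Minimum DO = C_s − D_c = 11.0 − 1.548 = 9.452 mg/L.
x_c = v t_c = 0.947 m/s × 1.332 d × 86400 s/d = 109000 m ≈ 109 km.

t_c ≈ 1.33 d; D_c ≈ 1.55 mg/L; min DO ≈ 9.45 mg/L; x_c ≈ 109 km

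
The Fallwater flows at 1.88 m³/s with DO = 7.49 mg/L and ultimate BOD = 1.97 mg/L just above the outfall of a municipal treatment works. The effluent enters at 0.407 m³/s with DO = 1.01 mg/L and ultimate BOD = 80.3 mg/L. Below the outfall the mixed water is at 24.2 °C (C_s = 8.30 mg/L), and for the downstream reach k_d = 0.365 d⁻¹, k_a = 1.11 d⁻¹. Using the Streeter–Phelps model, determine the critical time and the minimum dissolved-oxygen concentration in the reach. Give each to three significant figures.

Mixed DO = (1.88×7.49 + 0.407×1.01)/(1.88+0.407) = 14.49/2.287 = 6.337 mg/L.
Mixed L₀ = (1.88×1.97 + 0.407×80.3)/(2.287) = 36.39/2.287 = 15.91 mg/L.
Initial deficit D₀ = C_s − DO₀ = 8.30 − 6.337 = 1.963 mg/L.
t_c = (1/0.7450) ln[(1.11/0.365)(1 − 1.963×0.7450/(0.365×15.91))] = 1.342 × ln(2.275) = 1.103 d.
D_c = (0.365/1.11) × 15.91 × e^(−0.365×1.103) = 0.3288 × 15.91 × 0.6685 = 3.497 mg/L.
Minimum DO = 8.30 − 3.497 = 4.803 mg/L.

t_c ≈ 1.10 d; minimum DO ≈ 4.80 mg/L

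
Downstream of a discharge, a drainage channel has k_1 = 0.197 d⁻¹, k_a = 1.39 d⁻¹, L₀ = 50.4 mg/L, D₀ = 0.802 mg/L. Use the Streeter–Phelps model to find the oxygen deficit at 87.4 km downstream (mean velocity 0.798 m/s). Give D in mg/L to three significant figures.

Travel time t = x/v = 87.4 km / (0.798 m/s) = 87400 m / 0.798 m/s = 109500 s = 1.268 d.
k_1 L₀/(k_a−k_1) = 0.197×50.4/(1.39−0.197) = 9.929/1.193 = 8.323 mg/L.
e^(−k_1 t) = e^(−0.197×1.268) = 0.7790; e^(−k_a t) = e^(−1.39×1.268) = 0.1717.
D = 8.323 × (0.7790 − 0.1717) + 0.802 × 0.1717 = 5.054 + 0.1377 = 5.192 mg/L.

D ≈ 5.19 mg/L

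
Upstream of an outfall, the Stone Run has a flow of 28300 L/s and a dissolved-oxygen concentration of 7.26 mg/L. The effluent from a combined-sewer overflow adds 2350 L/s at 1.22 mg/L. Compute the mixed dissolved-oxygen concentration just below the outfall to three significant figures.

6.80 mg/L

Flow-weighted mixing: C = (Q_r C_r + Q_w C_w)/(Q_r + Q_w)
= (28300×7.26 + 2350×1.22)/(28300 + 2350) = 208300/30650 = 6.797 mg/L.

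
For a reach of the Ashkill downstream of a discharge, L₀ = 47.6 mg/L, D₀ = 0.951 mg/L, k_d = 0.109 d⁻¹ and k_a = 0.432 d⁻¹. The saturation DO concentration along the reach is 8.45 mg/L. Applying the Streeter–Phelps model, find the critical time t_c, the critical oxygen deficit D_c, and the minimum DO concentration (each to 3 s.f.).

t_c ≈ 4.07 d; D_c ≈ 7.70 mg/L; min DO ≈ 0.747 mg/L

With k_a/k_d = 3.963 and 1 − D₀(k_a−k_d)/(k_d L₀) = 0.9408,
t_c = ln(3.963 × 0.9408) / (0.432 − 0.109) = ln(3.729) / 0.3230 = 1.316/0.3230 = 4.074 d.
D_c = (k_d/k_a) L₀ e^(−k_d t_c) = (0.109/0.432) × 47.6 × e^(−0.109×4.074) = 0.2523 × 47.6 × 0.6414 = 7.703 mg/L.
Minimum DO = C_s − D_c = 8.45 − 7.703 = 0.7468 mg/L.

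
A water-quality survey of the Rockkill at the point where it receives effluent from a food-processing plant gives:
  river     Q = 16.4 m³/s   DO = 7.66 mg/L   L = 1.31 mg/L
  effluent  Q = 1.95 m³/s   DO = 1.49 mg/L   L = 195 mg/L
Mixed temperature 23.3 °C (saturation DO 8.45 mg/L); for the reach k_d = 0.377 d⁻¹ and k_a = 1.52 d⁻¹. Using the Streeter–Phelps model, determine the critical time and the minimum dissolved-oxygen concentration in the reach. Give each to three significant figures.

Mixed DO = (16.4×7.66 + 1.95×1.49)/(16.4+1.95) = 128.5/18.35 = 7.004 mg/L.
Mixed L₀ = (16.4×1.31 + 1.95×195)/(18.35) = 401.7/18.35 = 21.89 mg/L.
Initial deficit D₀ = C_s − DO₀ = 8.45 − 7.004 = 1.446 mg/L.
t_c = (1/1.143) ln[(1.52/0.377)(1 − 1.446×1.143/(0.377×21.89))] = 0.8749 × ln(3.225) = 1.024 d.
D_c = (0.377/1.52) × 21.89 × e^(−0.377×1.024) = 0.2480 × 21.89 × 0.6797 = 3.691 mg/L.
Minimum DO = 8.45 − 3.691 = 4.759 mg/L.

t_c ≈ 1.02 d; minimum DO ≈ 4.76 mg/L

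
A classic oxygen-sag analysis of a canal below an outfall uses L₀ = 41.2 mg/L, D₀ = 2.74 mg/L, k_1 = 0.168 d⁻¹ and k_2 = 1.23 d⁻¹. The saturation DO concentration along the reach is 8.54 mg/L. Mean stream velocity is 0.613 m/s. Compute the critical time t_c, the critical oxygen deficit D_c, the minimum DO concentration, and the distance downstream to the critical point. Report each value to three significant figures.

t_c ≈ 1.36 d; D_c ≈ 4.48 mg/L; min DO ≈ 4.06 mg/L; x_c ≈ 72.1 km

At the critical point dD/dt = 0, so k_1 L₀ e^(−k_1 t) = k_2 D. Substituting D(t) from the Streeter–Phelps equation and solving for t gives
t_c = ln[(k_2/k_1)(1 − D₀(k_2−k_1)/(k_1 L₀))] / (k_2−k_1).
Here k_2−k_1 = 1.062 d⁻¹ and 1 − D₀(k_2−k_1)/(k_1 L₀) = 1 − 2.74×1.062/(0.168×41.2) = 0.5796, so
t_c = ln(7.321 × 0.5796) / 1.062 = 1.445 / 1.062 = 1.361 d.
D_c = (k_1/k_2) L₀ e^(−k_1 t_c) = (0.168/1.23) × 41.2 × e^(−0.168×1.361) = 0.1366 × 41.2 × 0.7956 = 4.477 mg/L.
Minimum DO = C_s − D_c = 8.54 − 4.477 = 4.063 mg/L.
x_c = v t_c = 0.613 m/s × 1.361 d × 86400 s/d = 72080 m ≈ 72.1 km.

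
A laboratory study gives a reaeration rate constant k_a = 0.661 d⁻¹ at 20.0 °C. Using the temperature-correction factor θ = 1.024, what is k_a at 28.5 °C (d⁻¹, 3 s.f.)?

k_a(T₂) = k_a(T₁) · θ^(T₂−T₁) = 0.661 × 1.024^(28.5−20.0)
= 0.661 × 1.024^8.50 = 0.661 × 1.223 = 0.8086 d⁻¹.

k_a ≈ 0.809 d⁻¹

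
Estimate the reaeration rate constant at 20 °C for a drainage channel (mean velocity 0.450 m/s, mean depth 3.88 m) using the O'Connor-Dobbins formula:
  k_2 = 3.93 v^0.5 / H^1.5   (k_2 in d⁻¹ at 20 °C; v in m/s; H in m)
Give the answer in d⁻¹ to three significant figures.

k_2 ≈ 0.345 d⁻¹

k_2 = 3.93 × 0.450^0.5 / 3.88^1.5 = 3.93 × 0.6708 / 7.643 = 0.3449 d⁻¹.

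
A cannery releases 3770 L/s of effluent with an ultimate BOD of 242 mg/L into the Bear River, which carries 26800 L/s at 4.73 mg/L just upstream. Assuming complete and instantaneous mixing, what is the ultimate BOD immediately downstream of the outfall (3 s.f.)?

34.0 mg/L

Flow-weighted mixing: C = (Q_r C_r + Q_w C_w)/(Q_r + Q_w)
= (26800×4.73 + 3770×242)/(26800 + 3770) = 1.039×10^6/30570 = 33.99 mg/L.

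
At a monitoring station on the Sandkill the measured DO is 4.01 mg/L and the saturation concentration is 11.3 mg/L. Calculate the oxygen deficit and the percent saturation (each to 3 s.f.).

D ≈ 7.29 mg/L; 35.5 % saturation

D = C_s − C = 11.3 − 4.01 = 7.29 mg/L.
% saturation = 4.01/11.3 × 100 = 35.5 %.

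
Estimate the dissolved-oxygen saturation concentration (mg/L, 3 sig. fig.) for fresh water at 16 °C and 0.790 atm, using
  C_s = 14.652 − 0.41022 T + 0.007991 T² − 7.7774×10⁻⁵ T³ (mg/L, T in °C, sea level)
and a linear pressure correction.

At sea level: C_s = 14.652 − 0.41022×16 + 0.007991×16² − 7.7774×10⁻⁵×16³ = 9.816 mg/L.
Pressure correction: C_s' = 9.816 × 0.790 = 7.754 mg/L.

C_s ≈ 7.75 mg/L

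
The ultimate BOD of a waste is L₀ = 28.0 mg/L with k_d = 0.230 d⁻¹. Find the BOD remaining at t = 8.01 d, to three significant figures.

L_t = L₀ e^(−k_d t) = 28.0 × e^(−0.230×8.01) = 28.0 × 0.1585 = 4.437 mg/L.

L ≈ 4.44 mg/L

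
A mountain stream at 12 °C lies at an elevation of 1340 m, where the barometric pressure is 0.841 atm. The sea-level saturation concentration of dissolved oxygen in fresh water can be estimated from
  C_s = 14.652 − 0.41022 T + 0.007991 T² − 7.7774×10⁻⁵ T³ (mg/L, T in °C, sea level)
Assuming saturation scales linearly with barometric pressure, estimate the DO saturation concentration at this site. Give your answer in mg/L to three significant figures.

C_s ≈ 9.04 mg/L

At sea level: C_s = 14.652 − 0.41022×12 + 0.007991×12² − 7.7774×10⁻⁵×12³ = 10.75 mg/L.
Pressure correction: C_s' = 10.75 × 0.841 = 9.037 mg/L.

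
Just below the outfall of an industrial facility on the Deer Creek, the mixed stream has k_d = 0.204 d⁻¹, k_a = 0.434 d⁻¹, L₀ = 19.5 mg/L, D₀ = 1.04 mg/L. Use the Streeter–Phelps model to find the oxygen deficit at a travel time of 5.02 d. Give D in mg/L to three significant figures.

D ≈ 4.37 mg/L

k_d L₀/(k_a−k_d) = 0.204×19.5/(0.434−0.204) = 3.978/0.2300 = 17.30 mg/L.
e^(−k_d t) = e^(−0.204×5.020) = 0.3591; e^(−k_a t) = e^(−0.434×5.020) = 0.1132.
D = 17.30 × (0.3591 − 0.1132) + 1.04 × 0.1132 = 4.254 + 0.1177 = 4.371 mg/L.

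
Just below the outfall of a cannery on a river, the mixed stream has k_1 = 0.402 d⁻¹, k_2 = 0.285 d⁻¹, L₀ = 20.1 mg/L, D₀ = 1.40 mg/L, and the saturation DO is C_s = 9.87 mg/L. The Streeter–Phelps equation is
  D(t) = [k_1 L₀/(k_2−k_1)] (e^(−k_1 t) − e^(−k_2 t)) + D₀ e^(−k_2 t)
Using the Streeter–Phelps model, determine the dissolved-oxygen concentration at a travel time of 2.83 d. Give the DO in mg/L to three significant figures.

DO ≈ 0.555 mg/L

k_1 L₀/(k_2−k_1) = 0.402×20.1/(0.285−0.402) = 8.080/-0.1170 = -69.06 mg/L.
e^(−k_1 t) = e^(−0.402×2.830) = 0.3206; e^(−k_2 t) = e^(−0.285×2.830) = 0.4464.
D = -69.06 × (0.3206 − 0.4464) + 1.40 × 0.4464 = 8.690 + 0.6250 = 9.315 mg/L.
DO = C_s − D = 9.87 − 9.315 = 0.5552 mg/L.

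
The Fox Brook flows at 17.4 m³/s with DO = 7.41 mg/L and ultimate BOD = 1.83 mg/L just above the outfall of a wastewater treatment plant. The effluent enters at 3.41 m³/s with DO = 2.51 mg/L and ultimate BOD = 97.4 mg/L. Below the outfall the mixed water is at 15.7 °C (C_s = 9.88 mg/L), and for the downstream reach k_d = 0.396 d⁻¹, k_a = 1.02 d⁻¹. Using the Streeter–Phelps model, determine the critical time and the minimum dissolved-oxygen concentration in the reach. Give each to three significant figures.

t_c ≈ 0.956 d; minimum DO ≈ 5.23 mg/L

Mixed DO = (17.4×7.41 + 3.41×2.51)/(17.4+3.41) = 137.5/20.81 = 6.607 mg/L.
Mixed L₀ = (17.4×1.83 + 3.41×97.4)/(20.81) = 364.0/20.81 = 17.49 mg/L.
Initial deficit D₀ = C_s − DO₀ = 9.88 − 6.607 = 3.273 mg/L.
t_c = (1/0.6240) ln[(1.02/0.396)(1 − 3.273×0.6240/(0.396×17.49))] = 1.603 × ln(1.816) = 0.9564 d.
D_c = (0.396/1.02) × 17.49 × e^(−0.396×0.9564) = 0.3882 × 17.49 × 0.6847 = 4.650 mg/L.
Minimum DO = 9.88 − 4.650 = 5.230 mg/L.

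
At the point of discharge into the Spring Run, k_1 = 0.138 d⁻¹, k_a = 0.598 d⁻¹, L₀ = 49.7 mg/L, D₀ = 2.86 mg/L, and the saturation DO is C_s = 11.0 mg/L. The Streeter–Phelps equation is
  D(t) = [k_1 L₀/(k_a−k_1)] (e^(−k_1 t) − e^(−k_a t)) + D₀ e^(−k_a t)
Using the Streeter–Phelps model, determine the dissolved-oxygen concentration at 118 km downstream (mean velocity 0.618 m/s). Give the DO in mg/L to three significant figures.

DO ≈ 3.22 mg/L

Travel time t = x/v = 118 km / (0.618 m/s) = 118000 m / 0.618 m/s = 190900 s = 2.210 d.
k_1 L₀/(k_a−k_1) = 0.138×49.7/(0.598−0.138) = 6.859/0.4600 = 14.91 mg/L.
e^(−k_1 t) = e^(−0.138×2.210) = 0.7371; e^(−k_a t) = e^(−0.598×2.210) = 0.2667.
D = 14.91 × (0.7371 − 0.2667) + 2.86 × 0.2667 = 7.014 + 0.7628 = 7.777 mg/L.
DO = C_s − D = 11.0 − 7.777 = 3.223 mg/L.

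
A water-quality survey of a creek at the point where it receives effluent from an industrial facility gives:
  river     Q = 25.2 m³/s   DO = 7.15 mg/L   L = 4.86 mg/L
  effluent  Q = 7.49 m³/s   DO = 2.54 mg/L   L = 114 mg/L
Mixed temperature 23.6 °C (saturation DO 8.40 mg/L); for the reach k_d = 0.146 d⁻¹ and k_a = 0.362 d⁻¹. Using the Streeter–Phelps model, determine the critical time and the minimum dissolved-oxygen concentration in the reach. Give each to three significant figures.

Mixed DO = (25.2×7.15 + 7.49×2.54)/(25.2+7.49) = 199.2/32.69 = 6.094 mg/L.
Mixed L₀ = (25.2×4.86 + 7.49×114)/(32.69) = 976.3/32.69 = 29.87 mg/L.
Initial deficit D₀ = C_s − DO₀ = 8.40 − 6.094 = 2.306 mg/L.
t_c = (1/0.2160) ln[(0.362/0.146)(1 − 2.306×0.2160/(0.146×29.87))] = 4.630 × ln(2.196) = 3.642 d.
D_c = (0.146/0.362) × 29.87 × e^(−0.146×3.642) = 0.4033 × 29.87 × 0.5876 = 7.078 mg/L.
Minimum DO = 8.40 − 7.078 = 1.322 mg/L.

t_c ≈ 3.64 d; minimum DO ≈ 1.32 mg/L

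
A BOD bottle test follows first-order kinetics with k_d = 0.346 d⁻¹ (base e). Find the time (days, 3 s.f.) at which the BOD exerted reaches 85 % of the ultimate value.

t ≈ 5.48 d

y/L₀ = 1 − e^(−k_d t) = 0.85 ⇒ e^(−k_d t) = 0.150
t = −ln(0.150) / 0.346 = 1.897 / 0.346 = 5.483 d.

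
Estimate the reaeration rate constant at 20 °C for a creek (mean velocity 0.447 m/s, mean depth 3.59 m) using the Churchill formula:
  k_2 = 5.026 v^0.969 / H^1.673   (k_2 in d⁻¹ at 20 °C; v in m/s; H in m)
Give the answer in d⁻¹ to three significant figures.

k_2 = 5.026 × 0.447^0.969 / 3.59^1.673 = 5.026 × 0.4583 / 8.485 = 0.2715 d⁻¹.

k_2 ≈ 0.271 d⁻¹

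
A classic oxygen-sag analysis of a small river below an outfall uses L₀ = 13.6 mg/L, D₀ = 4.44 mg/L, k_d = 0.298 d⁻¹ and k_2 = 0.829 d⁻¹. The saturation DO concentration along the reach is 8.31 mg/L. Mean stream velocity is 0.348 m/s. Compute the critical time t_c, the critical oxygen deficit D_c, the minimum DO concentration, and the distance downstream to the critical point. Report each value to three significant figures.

t_c ≈ 0.285 d; D_c ≈ 4.49 mg/L; min DO ≈ 3.82 mg/L; x_c ≈ 8.58 km

t_c = [1/(k_2−k_d)] ln[(k_2/k_d)(1 − D₀(k_2−k_d)/(k_d L₀))]
= [1/(0.829−0.298)] ln[(0.829/0.298)(1 − 4.44×0.5310/(0.298×13.6))]
= (1/0.5310) ln[2.782 × 0.4183] = 1.883 × ln(1.164) = 1.883 × 0.1515 = 0.2853 d.
D_c = (k_d/k_2) L₀ e^(−k_d t_c) = (0.298/0.829) × 13.6 × e^(−0.298×0.2853) = 0.3595 × 13.6 × 0.9185 = 4.490 mg/L.
Minimum DO = C_s − D_c = 8.31 − 4.490 = 3.820 mg/L.
x_c = v t_c = 0.348 m/s × 0.2853 d × 86400 s/d = 8578 m ≈ 8.58 km.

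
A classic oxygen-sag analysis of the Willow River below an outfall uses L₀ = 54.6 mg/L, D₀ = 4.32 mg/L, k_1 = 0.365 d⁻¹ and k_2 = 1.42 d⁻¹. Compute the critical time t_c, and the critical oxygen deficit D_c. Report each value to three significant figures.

t_c ≈ 1.04 d; D_c ≈ 9.60 mg/L

With k_2/k_1 = 3.890 and 1 − D₀(k_2−k_1)/(k_1 L₀) = 0.7713,
t_c = ln(3.890 × 0.7713) / (1.42 − 0.365) = ln(3.001) / 1.055 = 1.099/1.055 = 1.042 d.
D_c = (k_1/k_2) L₀ e^(−k_1 t_c) = (0.365/1.42) × 54.6 × e^(−0.365×1.042) = 0.2570 × 54.6 × 0.6837 = 9.596 mg/L.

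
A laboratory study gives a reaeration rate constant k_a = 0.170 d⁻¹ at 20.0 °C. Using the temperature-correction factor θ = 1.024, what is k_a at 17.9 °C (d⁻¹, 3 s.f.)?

k_a(T₂) = k_a(T₁) · θ^(T₂−T₁) = 0.170 × 1.024^(17.9−20.0)
= 0.170 × 1.024^-2.10 = 0.170 × 0.9514 = 0.1617 d⁻¹.

k_a ≈ 0.162 d⁻¹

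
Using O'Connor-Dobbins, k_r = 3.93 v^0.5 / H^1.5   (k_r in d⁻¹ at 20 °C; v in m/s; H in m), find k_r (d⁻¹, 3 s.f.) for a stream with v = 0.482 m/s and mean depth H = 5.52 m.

k_r ≈ 0.210 d⁻¹

k_r = 3.93 × 0.482^0.5 / 5.52^1.5 = 3.93 × 0.6943 / 12.97 = 0.2104 d⁻¹.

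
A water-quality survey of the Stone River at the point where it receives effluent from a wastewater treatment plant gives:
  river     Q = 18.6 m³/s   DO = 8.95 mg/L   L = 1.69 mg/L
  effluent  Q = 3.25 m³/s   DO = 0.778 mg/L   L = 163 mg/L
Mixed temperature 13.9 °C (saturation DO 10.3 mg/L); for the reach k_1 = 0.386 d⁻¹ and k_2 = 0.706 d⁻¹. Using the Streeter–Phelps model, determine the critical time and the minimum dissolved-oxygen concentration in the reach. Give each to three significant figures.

t_c ≈ 1.62 d; minimum DO ≈ 2.78 mg/L

Mixed DO = (18.6×8.95 + 3.25×0.778)/(18.6+3.25) = 169.0/21.85 = 7.734 mg/L.
Mixed L₀ = (18.6×1.69 + 3.25×163)/(21.85) = 561.2/21.85 = 25.68 mg/L.
Initial deficit D₀ = C_s − DO₀ = 10.3 − 7.734 = 2.566 mg/L.
t_c = (1/0.3200) ln[(0.706/0.386)(1 − 2.566×0.3200/(0.386×25.68))] = 3.125 × ln(1.678) = 1.617 d.
D_c = (0.386/0.706) × 25.68 × e^(−0.386×1.617) = 0.5467 × 25.68 × 0.5358 = 7.524 mg/L.
Minimum DO = 10.3 − 7.524 = 2.776 mg/L.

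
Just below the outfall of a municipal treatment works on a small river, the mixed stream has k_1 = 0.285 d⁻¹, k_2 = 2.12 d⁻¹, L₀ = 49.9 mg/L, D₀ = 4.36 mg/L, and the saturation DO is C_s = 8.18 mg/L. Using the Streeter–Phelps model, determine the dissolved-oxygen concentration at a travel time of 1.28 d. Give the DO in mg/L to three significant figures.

DO ≈ 3.02 mg/L

k_1 L₀/(k_2−k_1) = 0.285×49.9/(2.12−0.285) = 14.22/1.835 = 7.750 mg/L.
e^(−k_1 t) = e^(−0.285×1.280) = 0.6943; e^(−k_2 t) = e^(−2.12×1.280) = 0.06630.
D = 7.750 × (0.6943 − 0.06630) + 4.36 × 0.06630 = 4.867 + 0.2891 = 5.156 mg/L.
DO = C_s − D = 8.18 − 5.156 = 3.024 mg/L.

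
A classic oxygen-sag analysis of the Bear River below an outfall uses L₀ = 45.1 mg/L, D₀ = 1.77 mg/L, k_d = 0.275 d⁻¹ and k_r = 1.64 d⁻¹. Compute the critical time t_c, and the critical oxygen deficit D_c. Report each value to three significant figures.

At the critical point dD/dt = 0, so k_d L₀ e^(−k_d t) = k_r D. Substituting D(t) from the Streeter–Phelps equation and solving for t gives
t_c = ln[(k_r/k_d)(1 − D₀(k_r−k_d)/(k_d L₀))] / (k_r−k_d).
Here k_r−k_d = 1.365 d⁻¹ and 1 − D₀(k_r−k_d)/(k_d L₀) = 1 − 1.77×1.365/(0.275×45.1) = 0.8052, so
t_c = ln(5.964 × 0.8052) / 1.365 = 1.569 / 1.365 = 1.149 d.
L(t_c) = L₀ e^(−k_d t_c) = 45.1 × 0.7290 = 32.88 mg/L, and at the critical point k_r D_c = k_d L, so D_c = (0.275/1.64) × 32.88 = 5.513 mg/L.

t_c ≈ 1.15 d; D_c ≈ 5.51 mg/L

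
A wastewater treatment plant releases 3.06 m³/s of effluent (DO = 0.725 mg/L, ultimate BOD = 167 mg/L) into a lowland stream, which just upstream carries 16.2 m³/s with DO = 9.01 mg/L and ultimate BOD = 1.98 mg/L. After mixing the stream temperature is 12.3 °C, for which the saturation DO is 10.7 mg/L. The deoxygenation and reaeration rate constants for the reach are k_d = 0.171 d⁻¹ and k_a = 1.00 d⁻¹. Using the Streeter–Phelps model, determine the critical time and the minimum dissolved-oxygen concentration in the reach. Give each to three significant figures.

t_c ≈ 1.25 d; minimum DO ≈ 6.81 mg/L

Mixed DO = (16.2×9.01 + 3.06×0.725)/(16.2+3.06) = 148.2/19.26 = 7.694 mg/L.
Mixed L₀ = (16.2×1.98 + 3.06×167)/(19.26) = 543.1/19.26 = 28.20 mg/L.
Initial deficit D₀ = C_s − DO₀ = 10.7 − 7.694 = 3.006 mg/L.
t_c = (1/0.8290) ln[(1.00/0.171)(1 − 3.006×0.8290/(0.171×28.20))] = 1.206 × ln(2.825) = 1.253 d.
D_c = (0.171/1.00) × 28.20 × e^(−0.171×1.253) = 0.1710 × 28.20 × 0.8072 = 3.892 mg/L.
Minimum DO = 10.7 − 3.892 = 6.808 mg/L.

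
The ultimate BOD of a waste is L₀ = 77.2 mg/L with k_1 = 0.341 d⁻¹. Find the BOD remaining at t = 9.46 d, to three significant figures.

L_t = L₀ e^(−k_1 t) = 77.2 × e^(−0.341×9.46) = 77.2 × 0.03972 = 3.067 mg/L.

L ≈ 3.07 mg/L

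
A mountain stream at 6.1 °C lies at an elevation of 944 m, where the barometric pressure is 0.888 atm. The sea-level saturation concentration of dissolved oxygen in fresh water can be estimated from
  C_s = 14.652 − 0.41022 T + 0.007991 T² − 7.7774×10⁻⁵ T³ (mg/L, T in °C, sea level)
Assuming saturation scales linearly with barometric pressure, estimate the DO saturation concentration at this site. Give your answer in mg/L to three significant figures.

C_s ≈ 11.0 mg/L

At sea level: C_s = 14.652 − 0.41022×6.1 + 0.007991×6.1² − 7.7774×10⁻⁵×6.1³ = 12.43 mg/L.
Pressure correction: C_s' = 12.43 × 0.888 = 11.04 mg/L.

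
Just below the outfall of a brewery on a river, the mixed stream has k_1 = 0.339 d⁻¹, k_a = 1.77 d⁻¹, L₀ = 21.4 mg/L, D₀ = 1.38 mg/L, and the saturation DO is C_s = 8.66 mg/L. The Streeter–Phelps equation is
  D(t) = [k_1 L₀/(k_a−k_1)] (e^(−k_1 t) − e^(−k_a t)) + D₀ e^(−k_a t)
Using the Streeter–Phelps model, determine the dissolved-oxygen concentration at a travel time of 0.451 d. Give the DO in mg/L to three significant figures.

k_1 L₀/(k_a−k_1) = 0.339×21.4/(1.77−0.339) = 7.255/1.431 = 5.070 mg/L.
e^(−k_1 t) = e^(−0.339×0.4510) = 0.8582; e^(−k_a t) = e^(−1.77×0.4510) = 0.4501.
D = 5.070 × (0.8582 − 0.4501) + 1.38 × 0.4501 = 2.069 + 0.6211 = 2.690 mg/L.
DO = C_s − D = 8.66 − 2.690 = 5.970 mg/L.

DO ≈ 5.97 mg/L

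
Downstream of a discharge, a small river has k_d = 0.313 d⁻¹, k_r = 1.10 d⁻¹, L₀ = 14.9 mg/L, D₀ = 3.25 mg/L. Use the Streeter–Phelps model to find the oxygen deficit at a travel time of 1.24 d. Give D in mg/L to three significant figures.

k_d L₀/(k_r−k_d) = 0.313×14.9/(1.10−0.313) = 4.664/0.7870 = 5.926 mg/L.
e^(−k_d t) = e^(−0.313×1.240) = 0.6783; e^(−k_r t) = e^(−1.10×1.240) = 0.2556.
D = 5.926 × (0.6783 − 0.2556) + 3.25 × 0.2556 = 2.505 + 0.8308 = 3.336 mg/L.

D ≈ 3.34 mg/L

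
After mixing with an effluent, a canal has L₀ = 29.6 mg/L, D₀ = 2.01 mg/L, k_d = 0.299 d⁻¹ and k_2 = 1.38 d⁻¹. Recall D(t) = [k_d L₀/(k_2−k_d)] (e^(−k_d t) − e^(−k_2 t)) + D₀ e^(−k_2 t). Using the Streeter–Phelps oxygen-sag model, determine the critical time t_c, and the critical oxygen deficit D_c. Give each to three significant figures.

t_c ≈ 1.15 d; D_c ≈ 4.54 mg/L

At the critical point dD/dt = 0, so k_d L₀ e^(−k_d t) = k_2 D. Substituting D(t) from the Streeter–Phelps equation and solving for t gives
t_c = ln[(k_2/k_d)(1 − D₀(k_2−k_d)/(k_d L₀))] / (k_2−k_d).
Here k_2−k_d = 1.081 d⁻¹ and 1 − D₀(k_2−k_d)/(k_d L₀) = 1 − 2.01×1.081/(0.299×29.6) = 0.7545, so
t_c = ln(4.615 × 0.7545) / 1.081 = 1.248 / 1.081 = 1.154 d.
D_c = (k_d/k_2) L₀ e^(−k_d t_c) = (0.299/1.38) × 29.6 × e^(−0.299×1.154) = 0.2167 × 29.6 × 0.7081 = 4.542 mg/L.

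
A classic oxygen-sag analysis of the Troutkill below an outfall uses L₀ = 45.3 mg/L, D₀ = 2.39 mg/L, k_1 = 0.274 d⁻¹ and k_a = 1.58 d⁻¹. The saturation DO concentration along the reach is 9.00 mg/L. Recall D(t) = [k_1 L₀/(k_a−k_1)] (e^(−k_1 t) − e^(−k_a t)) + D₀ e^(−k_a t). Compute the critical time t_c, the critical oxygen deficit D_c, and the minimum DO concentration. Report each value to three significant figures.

t_c ≈ 1.12 d; D_c ≈ 5.78 mg/L; min DO ≈ 3.22 mg/L

t_c = [1/(k_a−k_1)] ln[(k_a/k_1)(1 − D₀(k_a−k_1)/(k_1 L₀))]
= [1/(1.58−0.274)] ln[(1.58/0.274)(1 − 2.39×1.306/(0.274×45.3))]
= (1/1.306) ln[5.766 × 0.7485] = 0.7657 × ln(4.316) = 0.7657 × 1.462 = 1.120 d.
D_c = (k_1/k_a) L₀ e^(−k_1 t_c) = (0.274/1.58) × 45.3 × e^(−0.274×1.120) = 0.1734 × 45.3 × 0.7358 = 5.780 mg/L.
Minimum DO = C_s − D_c = 9.00 − 5.780 = 3.220 mg/L.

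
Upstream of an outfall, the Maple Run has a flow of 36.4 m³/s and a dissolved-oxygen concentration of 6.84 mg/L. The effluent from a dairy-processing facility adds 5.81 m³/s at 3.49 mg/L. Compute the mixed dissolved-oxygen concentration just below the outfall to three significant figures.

6.38 mg/L

Flow-weighted mixing: C = (Q_r C_r + Q_w C_w)/(Q_r + Q_w)
= (36.4×6.84 + 5.81×3.49)/(36.4 + 5.81) = 269.3/42.21 = 6.379 mg/L.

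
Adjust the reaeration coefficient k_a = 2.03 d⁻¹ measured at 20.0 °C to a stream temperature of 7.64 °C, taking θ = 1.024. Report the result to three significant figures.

k_a(T₂) = k_a(T₁) · θ^(T₂−T₁) = 2.03 × 1.024^(7.64−20.0)
= 2.03 × 1.024^-12.4 = 2.03 × 0.7459 = 1.514 d⁻¹.

k_a ≈ 1.51 d⁻¹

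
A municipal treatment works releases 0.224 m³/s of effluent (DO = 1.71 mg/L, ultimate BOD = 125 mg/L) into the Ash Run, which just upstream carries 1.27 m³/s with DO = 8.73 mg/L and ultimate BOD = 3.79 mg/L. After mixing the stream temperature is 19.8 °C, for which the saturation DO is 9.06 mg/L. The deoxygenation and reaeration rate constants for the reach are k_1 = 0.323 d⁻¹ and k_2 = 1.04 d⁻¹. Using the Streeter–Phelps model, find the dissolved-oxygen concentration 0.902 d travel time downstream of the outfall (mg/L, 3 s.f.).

DO ≈ 5.00 mg/L

Mixed DO = (1.27×8.73 + 0.224×1.71)/(1.27+0.224) = 11.47/1.494 = 7.677 mg/L.
Mixed L₀ = (1.27×3.79 + 0.224×125)/(1.494) = 32.81/1.494 = 21.96 mg/L.
Initial deficit D₀ = C_s − DO₀ = 9.06 − 7.677 = 1.383 mg/L.
D(0.902) = [0.323×21.96/(1.04−0.323)](e^(−0.323×0.902) − e^(−1.04×0.902)) + 1.383 e^(−1.04×0.902)
= 9.894 × (0.7473 − 0.3914) + 1.383 × 0.3914 = 4.062 mg/L.
DO = 9.06 − 4.062 = 4.998 mg/L.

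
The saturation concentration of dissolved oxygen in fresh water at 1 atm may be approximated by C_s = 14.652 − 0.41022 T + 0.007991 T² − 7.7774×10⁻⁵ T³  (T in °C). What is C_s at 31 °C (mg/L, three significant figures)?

C_s = 14.652 − 0.41022×31 + 0.007991×31² − 7.7774×10⁻⁵×31³ = 7.298 mg/L.

C_s ≈ 7.30 mg/L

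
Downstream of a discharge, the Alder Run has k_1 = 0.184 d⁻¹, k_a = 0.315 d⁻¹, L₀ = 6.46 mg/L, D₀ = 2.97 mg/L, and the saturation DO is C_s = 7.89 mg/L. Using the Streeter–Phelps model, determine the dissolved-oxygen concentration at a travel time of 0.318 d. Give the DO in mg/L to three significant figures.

k_1 L₀/(k_a−k_1) = 0.184×6.46/(0.315−0.184) = 1.189/0.1310 = 9.074 mg/L.
e^(−k_1 t) = e^(−0.184×0.3180) = 0.9432; e^(−k_a t) = e^(−0.315×0.3180) = 0.9047.
D = 9.074 × (0.9432 − 0.9047) + 2.97 × 0.9047 = 0.3492 + 2.687 = 3.036 mg/L.
DO = C_s − D = 7.89 − 3.036 = 4.854 mg/L.

DO ≈ 4.85 mg/L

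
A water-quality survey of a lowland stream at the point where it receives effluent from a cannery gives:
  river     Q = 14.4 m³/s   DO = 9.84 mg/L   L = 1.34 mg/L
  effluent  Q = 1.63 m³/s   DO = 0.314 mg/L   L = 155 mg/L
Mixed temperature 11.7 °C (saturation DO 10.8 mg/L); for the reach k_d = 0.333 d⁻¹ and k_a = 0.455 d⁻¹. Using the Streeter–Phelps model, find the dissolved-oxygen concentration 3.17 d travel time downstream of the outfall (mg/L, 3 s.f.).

DO ≈ 5.18 mg/L

Mixed DO = (14.4×9.84 + 1.63×0.314)/(14.4+1.63) = 142.2/16.03 = 8.871 mg/L.
Mixed L₀ = (14.4×1.34 + 1.63×155)/(16.03) = 271.9/16.03 = 16.96 mg/L.
Initial deficit D₀ = C_s − DO₀ = 10.8 − 8.871 = 1.929 mg/L.
D(3.17) = [0.333×16.96/(0.455−0.333)](e^(−0.333×3.17) − e^(−0.455×3.17)) + 1.929 e^(−0.455×3.17)
= 46.31 × (0.3480 − 0.2364) + 1.929 × 0.2364 = 5.624 mg/L.
DO = 10.8 − 5.624 = 5.176 mg/L.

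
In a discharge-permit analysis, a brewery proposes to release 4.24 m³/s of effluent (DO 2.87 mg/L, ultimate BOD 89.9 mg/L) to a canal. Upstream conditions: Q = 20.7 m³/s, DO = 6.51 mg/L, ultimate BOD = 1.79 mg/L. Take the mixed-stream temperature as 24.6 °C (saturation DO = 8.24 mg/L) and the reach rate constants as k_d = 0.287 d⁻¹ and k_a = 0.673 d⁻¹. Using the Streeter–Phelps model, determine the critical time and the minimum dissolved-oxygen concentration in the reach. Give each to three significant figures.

Mixed DO = (20.7×6.51 + 4.24×2.87)/(20.7+4.24) = 146.9/24.94 = 5.891 mg/L.
Mixed L₀ = (20.7×1.79 + 4.24×89.9)/(24.94) = 418.2/24.94 = 16.77 mg/L.
Initial deficit D₀ = C_s − DO₀ = 8.24 − 5.891 = 2.349 mg/L.
t_c = (1/0.3860) ln[(0.673/0.287)(1 − 2.349×0.3860/(0.287×16.77))] = 2.591 × ln(1.903) = 1.667 d.
D_c = (0.287/0.673) × 16.77 × e^(−0.287×1.667) = 0.4264 × 16.77 × 0.6197 = 4.432 mg/L.
Minimum DO = 8.24 − 4.432 = 3.808 mg/L.

t_c ≈ 1.67 d; minimum DO ≈ 3.81 mg/L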